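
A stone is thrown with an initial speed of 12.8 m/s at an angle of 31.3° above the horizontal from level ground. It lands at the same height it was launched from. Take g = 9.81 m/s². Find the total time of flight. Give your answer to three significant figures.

Vertical component: v_y = 12.8 sin 31.3° = 6.650 m/s.
For a projectile landing at launch height, time of flight is t = 2 v_y / g = 2 × 6.650 / 9.81 = 1.36 s.

1.36 s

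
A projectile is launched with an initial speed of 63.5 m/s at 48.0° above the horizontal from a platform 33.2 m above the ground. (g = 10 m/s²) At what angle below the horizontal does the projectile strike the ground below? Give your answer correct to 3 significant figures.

51.7°

v_x = 63.5 cos 48.0° = 42.49 m/s.
At impact |v_y| = √(v_y0² + 2 g h) = √(47.19² + 2×10×33.2) = 53.77 m/s.
Angle below horizontal = arctan(|v_y| / v_x) = arctan(53.77 / 42.49) = 51.7°.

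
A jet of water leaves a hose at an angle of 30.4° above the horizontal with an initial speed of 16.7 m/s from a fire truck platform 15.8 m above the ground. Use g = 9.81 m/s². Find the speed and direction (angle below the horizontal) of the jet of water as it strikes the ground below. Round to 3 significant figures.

v_x = 16.7 cos 30.4° = 14.40 m/s (constant).
|v_y| at impact = √((8.451)² + 2×9.81×15.8) = 19.53 m/s.
Speed = √(14.40² + 19.53²) = 24.3 m/s; angle = arctan(19.53/14.40) = 53.6° below horizontal.

24.3 m/s at 53.6° below the horizontal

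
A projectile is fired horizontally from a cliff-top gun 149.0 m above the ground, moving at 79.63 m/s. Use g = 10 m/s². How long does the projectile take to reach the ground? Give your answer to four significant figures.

5.459 s

The horizontal speed doesn't affect the fall. With v_y0 = 0, h = ½ g t².
t = √(2 × 149.0 / 10) = √29.800 = 5.459 s.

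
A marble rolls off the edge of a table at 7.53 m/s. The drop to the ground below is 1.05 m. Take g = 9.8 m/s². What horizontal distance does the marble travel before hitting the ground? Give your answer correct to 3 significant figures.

Initial vertical velocity is zero, so the fall time comes from h = ½ g t²: t = √(2 × 1.05 / 9.8) = 0.4629 s.
Horizontal motion is uniform at 7.53 m/s, so x = 7.53 × 0.4629 = 3.49 m.

3.49 m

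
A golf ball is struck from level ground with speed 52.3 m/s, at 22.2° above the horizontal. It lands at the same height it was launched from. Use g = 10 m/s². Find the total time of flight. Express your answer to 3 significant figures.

3.95 s

Vertical component: v_y = 52.3 sin 22.2° = 19.76 m/s.
For a projectile landing at launch height, time of flight is t = 2 v_y / g = 2 × 19.76 / 10 = 3.95 s.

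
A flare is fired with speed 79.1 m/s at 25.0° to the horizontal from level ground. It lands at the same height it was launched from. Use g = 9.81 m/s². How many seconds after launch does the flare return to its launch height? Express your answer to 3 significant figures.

6.82 s

Vertical component: v_y = 79.1 sin 25.0° = 33.43 m/s.
For a projectile landing at launch height, time of flight is t = 2 v_y / g = 2 × 33.43 / 9.81 = 6.82 s.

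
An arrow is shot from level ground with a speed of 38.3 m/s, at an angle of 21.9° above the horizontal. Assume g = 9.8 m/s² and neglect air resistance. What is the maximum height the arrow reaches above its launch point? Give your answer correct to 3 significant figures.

Vertical component of launch velocity: v_y = 38.3 sin 21.9° = 14.29 m/s.
At the highest point the vertical velocity is zero, so v_y² = 2 g h_max.
h_max = (14.29)² / (2 × 9.8) = 204.2 / 19.60 = 10.4 m.

10.4 m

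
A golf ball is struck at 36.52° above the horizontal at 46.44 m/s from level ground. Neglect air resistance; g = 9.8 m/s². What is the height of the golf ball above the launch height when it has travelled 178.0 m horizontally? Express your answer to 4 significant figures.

20.35 m

v_x = 46.44 cos 36.52° = 37.321 m/s, v_y0 = 46.44 sin 36.52° = 27.637 m/s.
Time to reach x = 178.0 m: t = x / v_x = 178.0 / 37.321 = 4.7694 s.
y = v_y0 t − ½ g t² = 27.637×4.7694 − 4.900×4.7694² = 20.35 m.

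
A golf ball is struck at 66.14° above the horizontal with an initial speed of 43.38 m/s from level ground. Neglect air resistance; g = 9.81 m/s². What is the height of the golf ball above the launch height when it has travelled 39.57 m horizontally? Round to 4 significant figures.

64.52 m

v_x = 43.38 cos 66.14° = 17.547 m/s, v_y0 = 43.38 sin 66.14° = 39.673 m/s.
Time to reach x = 39.57 m: t = x / v_x = 39.57 / 17.547 = 2.2551 s.
y = v_y0 t − ½ g t² = 39.673×2.2551 − 4.905×2.2551² = 64.52 m.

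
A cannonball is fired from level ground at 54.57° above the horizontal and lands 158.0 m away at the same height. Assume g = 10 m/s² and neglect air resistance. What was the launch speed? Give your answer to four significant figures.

40.90 m/s

On level ground, R = v₀² sin(2θ) / g, so v₀ = √(R g / sin 2θ).
sin(2 × 54.57°) = 0.9447.
v₀ = √(158.0 × 10 / 0.9447) = √1672.5 = 40.90 m/s.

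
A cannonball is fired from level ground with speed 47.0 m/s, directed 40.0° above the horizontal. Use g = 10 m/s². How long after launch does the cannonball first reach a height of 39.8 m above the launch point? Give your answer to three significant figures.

v_y0 = 47.0 sin 40.0° = 30.21 m/s.
Set y = v_y0 t − ½ g t² = 39.8: 5.000 t² − 30.21 t + 39.8 = 0.
t = [30.21 ± √(912.6 − 796.0)] / 10 = (30.21 ± 10.80) / 10, giving t = 1.94 s or t = 4.10 s.
The cannonball is on the way up at the first time, so t = 1.94 s.

1.94 s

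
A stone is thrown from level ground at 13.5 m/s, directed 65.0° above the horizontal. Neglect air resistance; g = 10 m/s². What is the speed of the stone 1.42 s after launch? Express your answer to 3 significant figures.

6.03 m/s

v_x = 13.5 cos 65.0° = 5.705 m/s (constant).
v_y(t) = 13.5 sin 65.0° − g t = 12.24 − 10 × 1.42 = -1.960 m/s.
Speed = √(v_x² + v_y²) = √(32.55 + 3.842) = 6.03 m/s.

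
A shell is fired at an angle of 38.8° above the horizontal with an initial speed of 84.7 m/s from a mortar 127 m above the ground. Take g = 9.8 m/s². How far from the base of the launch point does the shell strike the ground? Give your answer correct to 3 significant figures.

Components: v_x = 84.7 cos 38.8° = 66.01 m/s, v_y = 84.7 sin 38.8° = 53.07 m/s.
Vertical: 0 = 127 + 53.07 t − ½(9.8) t² ⇒ 4.900 t² − 53.07 t − 127 = 0.
t = [53.07 + √(2816 + 2489)] / 9.800 = 12.85 s.
Horizontal: R = v_x · t = 66.01 × 12.85 = 848 m.

848 m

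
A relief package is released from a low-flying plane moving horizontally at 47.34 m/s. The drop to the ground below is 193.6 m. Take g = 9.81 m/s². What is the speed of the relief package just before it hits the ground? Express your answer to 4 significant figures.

Fall time: t = √(2 × 193.6 / 9.81) = 6.2825 s.
At impact: v_x = 47.34 m/s (unchanged), v_y = g t = 9.81 × 6.2825 = 61.631 m/s.
Speed = √(v_x² + v_y²) = √(2241.1 + 3798.4) = 77.71 m/s.

77.71 m/s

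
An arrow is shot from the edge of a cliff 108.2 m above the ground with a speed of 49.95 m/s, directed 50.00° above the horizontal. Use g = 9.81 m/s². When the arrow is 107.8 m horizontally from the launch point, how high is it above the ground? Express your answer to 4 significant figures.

v_x = 49.95 cos 50.00° = 32.107 m/s, v_y0 = 49.95 sin 50.00° = 38.264 m/s.
Time to reach x = 107.8 m: t = x / v_x = 107.8 / 32.107 = 3.3575 s.
y = 108.2 + v_y0 t − ½ g t² = 108.2 + 38.264×3.3575 − 4.905×3.3575² = 181.4 m.

181.4 m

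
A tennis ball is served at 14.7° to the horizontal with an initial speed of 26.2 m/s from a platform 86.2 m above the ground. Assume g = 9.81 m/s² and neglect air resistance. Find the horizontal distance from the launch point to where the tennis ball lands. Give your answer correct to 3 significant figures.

Components: v_x = 26.2 cos 14.7° = 25.34 m/s, v_y = 26.2 sin 14.7° = 6.648 m/s.
Vertical: 0 = 86.2 + 6.648 t − ½(9.81) t² ⇒ 4.905 t² − 6.648 t − 86.2 = 0.
t = [6.648 + √(44.20 + 1691)] / 9.810 = 4.924 s.
Horizontal: R = v_x · t = 25.34 × 4.924 = 125 m.

125 m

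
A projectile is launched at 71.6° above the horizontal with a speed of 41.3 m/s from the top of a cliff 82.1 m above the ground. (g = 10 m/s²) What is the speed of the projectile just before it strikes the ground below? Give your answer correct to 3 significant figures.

57.9 m/s

v_x = 41.3 cos 71.6° = 13.04 m/s is unchanged throughout.
For the vertical component, v_y² = v_y0² + 2 g h = (39.19)² + 2×10×82.1 = 3178, so |v_y| = 56.37 m/s.
Impact speed = √(v_x² + v_y²) = √(170.0 + 3178) = 57.9 m/s.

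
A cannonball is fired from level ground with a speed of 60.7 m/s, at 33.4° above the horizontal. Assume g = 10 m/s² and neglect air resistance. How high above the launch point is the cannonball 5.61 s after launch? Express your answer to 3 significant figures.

30.1 m

v_y0 = 60.7 sin 33.4° = 33.41 m/s.
y(t) = v_y0 t − ½ g t² = 33.41×5.61 − 5.000×5.61² = 30.1 m.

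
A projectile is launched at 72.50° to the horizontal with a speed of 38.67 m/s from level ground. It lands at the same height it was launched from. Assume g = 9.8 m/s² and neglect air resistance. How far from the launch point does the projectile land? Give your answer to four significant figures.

For level ground, R = v₀² sin(2θ) / g.
sin(2 × 72.50°) = sin 145.00° = 0.5736.
R = (38.67)² × 0.5736 / 9.8 = 87.52 m.

87.52 m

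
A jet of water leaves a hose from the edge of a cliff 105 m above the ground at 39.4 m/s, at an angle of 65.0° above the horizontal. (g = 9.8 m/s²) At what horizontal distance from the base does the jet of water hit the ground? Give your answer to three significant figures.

159 m

Components: v_x = 39.4 cos 65.0° = 16.65 m/s, v_y = 39.4 sin 65.0° = 35.71 m/s.
Vertical: 0 = 105 + 35.71 t − ½(9.8) t² ⇒ 4.900 t² − 35.71 t − 105 = 0.
t = [35.71 + √(1275 + 2058)] / 9.800 = 9.535 s.
Horizontal: R = v_x · t = 16.65 × 9.535 = 159 m.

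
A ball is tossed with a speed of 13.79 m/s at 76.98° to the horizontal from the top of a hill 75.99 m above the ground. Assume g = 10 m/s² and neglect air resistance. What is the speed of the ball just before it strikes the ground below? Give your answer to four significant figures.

v_x = 13.79 cos 76.98° = 3.1068 m/s is unchanged throughout.
For the vertical component, v_y² = v_y0² + 2 g h = (13.435)² + 2×10×75.99 = 1700.3, so |v_y| = 41.235 m/s.
Impact speed = √(v_x² + v_y²) = √(9.6522 + 1700.3) = 41.35 m/s.

41.35 m/s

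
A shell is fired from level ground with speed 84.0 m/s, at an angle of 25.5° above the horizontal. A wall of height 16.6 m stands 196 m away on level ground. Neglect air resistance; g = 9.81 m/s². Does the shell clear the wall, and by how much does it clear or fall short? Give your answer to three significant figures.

Yes — it clears the wall by 44.1 m.

v_x = 84.0 cos 25.5° = 75.82 m/s; v_y0 = 84.0 sin 25.5° = 36.16 m/s.
Time to reach the wall: t = 196 / 75.82 = 2.585 s.
Height at that point: y = 36.16×2.585 − 4.905×2.585² = 60.70 m.
That is 60.70 − 16.6 = 44.1 m above the top of the wall, so the shell clears it.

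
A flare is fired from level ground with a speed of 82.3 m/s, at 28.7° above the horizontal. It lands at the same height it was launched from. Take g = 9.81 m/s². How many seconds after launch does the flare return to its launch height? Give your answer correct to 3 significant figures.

8.06 s

Vertical component: v_y = 82.3 sin 28.7° = 39.52 m/s.
For a projectile landing at launch height, time of flight is t = 2 v_y / g = 2 × 39.52 / 9.81 = 8.06 s.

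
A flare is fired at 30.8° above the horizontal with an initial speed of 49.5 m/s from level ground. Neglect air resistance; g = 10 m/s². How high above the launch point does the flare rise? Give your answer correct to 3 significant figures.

Vertical component of launch velocity: v_y = 49.5 sin 30.8° = 25.35 m/s.
At the highest point the vertical velocity is zero, so v_y² = 2 g h_max.
h_max = (25.35)² / (2 × 10) = 642.6 / 20.00 = 32.1 m.

32.1 m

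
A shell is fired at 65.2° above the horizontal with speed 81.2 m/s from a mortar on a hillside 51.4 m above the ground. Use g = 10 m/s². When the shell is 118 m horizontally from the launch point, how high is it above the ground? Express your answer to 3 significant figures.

v_x = 81.2 cos 65.2° = 34.06 m/s, v_y0 = 81.2 sin 65.2° = 73.71 m/s.
Time to reach x = 118 m: t = x / v_x = 118 / 34.06 = 3.464 s.
y = 51.4 + v_y0 t − ½ g t² = 51.4 + 73.71×3.464 − 5.000×3.464² = 247 m.

247 m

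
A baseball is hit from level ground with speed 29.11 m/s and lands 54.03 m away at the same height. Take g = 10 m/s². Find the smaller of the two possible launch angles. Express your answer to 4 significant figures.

19.81°

Level-ground range: R = v₀² sin(2θ)/g ⇒ sin 2θ = R g / v₀² = 54.03×10/29.11² = 0.6376.
2θ = arcsin(0.6376) = 39.613° or 180° − 39.613° = 140.387°.
So θ = 19.81° or θ = 70.19°.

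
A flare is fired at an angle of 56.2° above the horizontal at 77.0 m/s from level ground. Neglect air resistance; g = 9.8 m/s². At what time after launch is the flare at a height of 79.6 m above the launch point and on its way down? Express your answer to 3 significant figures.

v_y0 = 77.0 sin 56.2° = 63.99 m/s.
Set y = v_y0 t − ½ g t² = 79.6: 4.900 t² − 63.99 t + 79.6 = 0.
t = [63.99 ± √(4095 − 1560)] / 9.8 = (63.99 ± 50.35) / 9.8, giving t = 1.39 s or t = 11.7 s.
On the way down corresponds to the larger root: t = 11.7 s.

11.7 s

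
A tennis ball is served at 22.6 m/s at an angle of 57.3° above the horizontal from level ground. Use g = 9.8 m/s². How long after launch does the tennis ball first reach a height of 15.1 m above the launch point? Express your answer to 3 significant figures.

v_y0 = 22.6 sin 57.3° = 19.02 m/s.
Set y = v_y0 t − ½ g t² = 15.1: 4.900 t² − 19.02 t + 15.1 = 0.
t = [19.02 ± √(361.8 − 296.0)] / 9.8 = (19.02 ± 8.112) / 9.8, giving t = 1.11 s or t = 2.77 s.
The tennis ball is on the way up at the first time, so t = 1.11 s.

1.11 s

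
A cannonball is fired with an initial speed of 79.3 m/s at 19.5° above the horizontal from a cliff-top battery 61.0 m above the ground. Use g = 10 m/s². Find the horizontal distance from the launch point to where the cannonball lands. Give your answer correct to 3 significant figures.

525 m

Components: v_x = 79.3 cos 19.5° = 74.75 m/s, v_y = 79.3 sin 19.5° = 26.47 m/s.
Vertical: 0 = 61.0 + 26.47 t − ½(10) t² ⇒ 5.000 t² − 26.47 t − 61.0 = 0.
t = [26.47 + √(700.7 + 1220)] / 10.00 = 7.030 s.
Horizontal: R = v_x · t = 74.75 × 7.030 = 525 m.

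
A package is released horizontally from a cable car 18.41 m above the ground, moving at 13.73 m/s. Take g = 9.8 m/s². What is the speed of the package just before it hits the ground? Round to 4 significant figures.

Fall time: t = √(2 × 18.41 / 9.8) = 1.9383 s.
At impact: v_x = 13.73 m/s (unchanged), v_y = g t = 9.8 × 1.9383 = 18.995 m/s.
Speed = √(v_x² + v_y²) = √(188.51 + 360.81) = 23.44 m/s.

23.44 m/s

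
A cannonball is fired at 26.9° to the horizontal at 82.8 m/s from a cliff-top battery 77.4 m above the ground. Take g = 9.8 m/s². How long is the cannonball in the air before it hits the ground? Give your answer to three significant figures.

Vertical component: v_y = 82.8 sin 26.9° = 37.46 m/s.
Taking up as positive with launch at y = 77.4 m, landing at y = 0: 0 = 77.4 + 37.46 t − ½(9.8) t².
Solving 4.900 t² − 37.46 t − 77.4 = 0 gives t = [37.46 + √(37.46² + 4·4.900·77.4)] / 9.800 = 9.34 s.

9.34 s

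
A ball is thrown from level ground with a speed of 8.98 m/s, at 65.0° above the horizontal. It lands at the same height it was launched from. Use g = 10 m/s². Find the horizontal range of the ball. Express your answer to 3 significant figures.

6.18 m

Components: v_x = 8.98 cos 65.0° = 3.795 m/s, v_y = 8.98 sin 65.0° = 8.139 m/s.
Time of flight (same landing height): t = 2 v_y / g = 2 × 8.139 / 10 = 1.628 s.
Range: R = v_x · t = 3.795 × 1.628 = 6.18 m.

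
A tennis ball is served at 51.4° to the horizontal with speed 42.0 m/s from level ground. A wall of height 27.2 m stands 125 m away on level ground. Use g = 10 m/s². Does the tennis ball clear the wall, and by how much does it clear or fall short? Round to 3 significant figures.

Yes — it clears the wall by 15.6 m.

v_x = 42.0 cos 51.4° = 26.20 m/s; v_y0 = 42.0 sin 51.4° = 32.82 m/s.
Time to reach the wall: t = 125 / 26.20 = 4.771 s.
Height at that point: y = 32.82×4.771 − 5.000×4.771² = 42.77 m.
That is 42.77 − 27.2 = 15.6 m above the top of the wall, so the tennis ball clears it.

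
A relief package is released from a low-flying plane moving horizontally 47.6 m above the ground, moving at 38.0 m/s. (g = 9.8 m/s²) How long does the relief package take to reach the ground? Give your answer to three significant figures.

The horizontal speed doesn't affect the fall. With v_y0 = 0, h = ½ g t².
t = √(2 × 47.6 / 9.8) = √9.714 = 3.12 s.

3.12 s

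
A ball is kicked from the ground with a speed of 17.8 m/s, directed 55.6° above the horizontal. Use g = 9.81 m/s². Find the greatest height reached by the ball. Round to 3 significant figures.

Vertical component of launch velocity: v_y = 17.8 sin 55.6° = 14.69 m/s.
At the highest point the vertical velocity is zero, so v_y² = 2 g h_max.
h_max = (14.69)² / (2 × 9.81) = 215.8 / 19.62 = 11.0 m.

11.0 m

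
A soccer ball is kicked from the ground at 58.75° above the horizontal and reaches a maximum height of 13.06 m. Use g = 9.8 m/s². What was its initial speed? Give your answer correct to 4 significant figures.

At maximum height v_y = 0, so (v₀ sin θ)² = 2 g H.
v₀ sin 58.75° = √(2 × 9.8 × 13.06) = 15.999 m/s.
v₀ = 15.999 / sin 58.75° = 15.999 / 0.8549 = 18.71 m/s.

18.71 m/s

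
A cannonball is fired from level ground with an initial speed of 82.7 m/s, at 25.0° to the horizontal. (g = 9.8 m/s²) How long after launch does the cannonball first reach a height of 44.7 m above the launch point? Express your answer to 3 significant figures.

v_y0 = 82.7 sin 25.0° = 34.95 m/s.
Set y = v_y0 t − ½ g t² = 44.7: 4.900 t² − 34.95 t + 44.7 = 0.
t = [34.95 ± √(1222 − 876.1)] / 9.8 = (34.95 ± 18.60) / 9.8, giving t = 1.67 s or t = 5.46 s.
The cannonball is on the way up at the first time, so t = 1.67 s.

1.67 s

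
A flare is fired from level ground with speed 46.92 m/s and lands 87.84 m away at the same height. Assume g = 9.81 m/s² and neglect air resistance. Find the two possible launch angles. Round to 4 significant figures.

11.52° and 78.48°

Level-ground range: R = v₀² sin(2θ)/g ⇒ sin 2θ = R g / v₀² = 87.84×9.81/46.92² = 0.3914.
2θ = arcsin(0.3914) = 23.042° or 180° − 23.042° = 156.958°.
So θ = 11.52° or θ = 78.48°.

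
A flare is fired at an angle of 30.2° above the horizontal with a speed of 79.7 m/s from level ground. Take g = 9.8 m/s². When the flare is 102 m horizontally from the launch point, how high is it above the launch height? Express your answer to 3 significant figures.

v_x = 79.7 cos 30.2° = 68.88 m/s, v_y0 = 79.7 sin 30.2° = 40.09 m/s.
Time to reach x = 102 m: t = x / v_x = 102 / 68.88 = 1.481 s.
y = v_y0 t − ½ g t² = 40.09×1.481 − 4.900×1.481² = 48.6 m.

48.6 m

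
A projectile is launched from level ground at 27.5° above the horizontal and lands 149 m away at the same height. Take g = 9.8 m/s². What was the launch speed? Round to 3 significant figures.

42.2 m/s

On level ground, R = v₀² sin(2θ) / g, so v₀ = √(R g / sin 2θ).
sin(2 × 27.5°) = 0.8192.
v₀ = √(149 × 9.8 / 0.8192) = √1782 = 42.2 m/s.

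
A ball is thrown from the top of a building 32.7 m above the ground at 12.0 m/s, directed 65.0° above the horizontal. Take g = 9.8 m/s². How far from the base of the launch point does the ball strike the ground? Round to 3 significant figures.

19.9 m

Components: v_x = 12.0 cos 65.0° = 5.071 m/s, v_y = 12.0 sin 65.0° = 10.88 m/s.
Vertical: 0 = 32.7 + 10.88 t − ½(9.8) t² ⇒ 4.900 t² − 10.88 t − 32.7 = 0.
t = [10.88 + √(118.4 + 640.9)] / 9.800 = 3.922 s.
Horizontal: R = v_x · t = 5.071 × 3.922 = 19.9 m.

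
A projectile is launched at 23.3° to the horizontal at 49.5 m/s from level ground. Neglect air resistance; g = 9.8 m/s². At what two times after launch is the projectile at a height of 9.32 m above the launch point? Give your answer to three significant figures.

v_y0 = 49.5 sin 23.3° = 19.58 m/s.
Set y = v_y0 t − ½ g t² = 9.32: 4.900 t² − 19.58 t + 9.32 = 0.
t = [19.58 ± √(383.4 − 182.7)] / 9.8 = (19.58 ± 14.17) / 9.8, giving t = 0.552 s or t = 3.44 s.
So the projectile is at 9.32 m at t = 0.552 s (rising) and t = 3.44 s (falling).

0.552 s and 3.44 s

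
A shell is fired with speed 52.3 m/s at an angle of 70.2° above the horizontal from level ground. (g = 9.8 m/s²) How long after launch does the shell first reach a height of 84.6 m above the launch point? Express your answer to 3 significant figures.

v_y0 = 52.3 sin 70.2° = 49.21 m/s.
Set y = v_y0 t − ½ g t² = 84.6: 4.900 t² − 49.21 t + 84.6 = 0.
t = [49.21 ± √(2422 − 1658)] / 9.8 = (49.21 ± 27.64) / 9.8, giving t = 2.20 s or t = 7.84 s.
The shell is on the way up at the first time, so t = 2.20 s.

2.20 s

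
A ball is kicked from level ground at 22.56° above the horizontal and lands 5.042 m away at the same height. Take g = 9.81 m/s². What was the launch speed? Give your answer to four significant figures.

8.355 m/s

On level ground, R = v₀² sin(2θ) / g, so v₀ = √(R g / sin 2θ).
sin(2 × 22.56°) = 0.7086.
v₀ = √(5.042 × 9.81 / 0.7086) = √69.802 = 8.355 m/s.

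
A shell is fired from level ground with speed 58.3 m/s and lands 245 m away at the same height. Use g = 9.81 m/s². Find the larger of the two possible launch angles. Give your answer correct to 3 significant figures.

67.5°

Level-ground range: R = v₀² sin(2θ)/g ⇒ sin 2θ = R g / v₀² = 245×9.81/58.3² = 0.7071.
2θ = arcsin(0.7071) = 45.00° or 180° − 45.00° = 135.00°.
So θ = 22.5° or θ = 67.5°.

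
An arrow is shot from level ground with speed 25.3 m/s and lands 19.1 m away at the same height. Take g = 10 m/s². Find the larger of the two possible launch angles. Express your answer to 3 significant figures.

81.3°

Level-ground range: R = v₀² sin(2θ)/g ⇒ sin 2θ = R g / v₀² = 19.1×10/25.3² = 0.2984.
2θ = arcsin(0.2984) = 17.36° or 180° − 17.36° = 162.64°.
So θ = 8.68° or θ = 81.3°.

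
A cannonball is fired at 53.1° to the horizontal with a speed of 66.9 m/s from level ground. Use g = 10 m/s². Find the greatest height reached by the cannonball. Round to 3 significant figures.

Vertical component of launch velocity: v_y = 66.9 sin 53.1° = 53.50 m/s.
At the highest point the vertical velocity is zero, so v_y² = 2 g h_max.
h_max = (53.50)² / (2 × 10) = 2862 / 20.00 = 143 m.

143 m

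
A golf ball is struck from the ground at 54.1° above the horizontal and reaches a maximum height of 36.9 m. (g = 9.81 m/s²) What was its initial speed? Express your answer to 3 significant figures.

At maximum height v_y = 0, so (v₀ sin θ)² = 2 g H.
v₀ sin 54.1° = √(2 × 9.81 × 36.9) = 26.91 m/s.
v₀ = 26.91 / sin 54.1° = 26.91 / 0.8100 = 33.2 m/s.

33.2 m/s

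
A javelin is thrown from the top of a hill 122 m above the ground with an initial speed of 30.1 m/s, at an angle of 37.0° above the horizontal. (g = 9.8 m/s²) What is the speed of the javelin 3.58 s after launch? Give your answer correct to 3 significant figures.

v_x = 30.1 cos 37.0° = 24.04 m/s (constant).
v_y(t) = 30.1 sin 37.0° − g t = 18.11 − 9.8 × 3.58 = -16.97 m/s.
Speed = √(v_x² + v_y²) = √(577.9 + 288.0) = 29.4 m/s.

29.4 m/s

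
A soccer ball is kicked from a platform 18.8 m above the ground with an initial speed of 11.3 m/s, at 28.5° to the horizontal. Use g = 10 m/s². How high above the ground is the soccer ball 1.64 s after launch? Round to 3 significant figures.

v_y0 = 11.3 sin 28.5° = 5.392 m/s.
y(t) = 18.8 + v_y0 t − ½ g t² = 18.8 + 5.392×1.64 − ½×10×1.64² = 14.2 m.

14.2 m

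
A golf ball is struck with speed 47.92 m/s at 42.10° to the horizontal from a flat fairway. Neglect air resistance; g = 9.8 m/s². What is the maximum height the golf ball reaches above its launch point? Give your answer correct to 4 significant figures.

52.66 m

Vertical component of launch velocity: v_y = 47.92 sin 42.10° = 32.127 m/s.
At the highest point the vertical velocity is zero, so v_y² = 2 g h_max.
h_max = (32.127)² / (2 × 9.8) = 1032.1 / 19.60 = 52.66 m.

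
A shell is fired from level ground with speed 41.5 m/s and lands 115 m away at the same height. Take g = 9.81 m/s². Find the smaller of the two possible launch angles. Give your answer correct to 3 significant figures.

Level-ground range: R = v₀² sin(2θ)/g ⇒ sin 2θ = R g / v₀² = 115×9.81/41.5² = 0.6550.
2θ = arcsin(0.6550) = 40.92° or 180° − 40.92° = 139.08°.
So θ = 20.5° or θ = 69.5°.

20.5°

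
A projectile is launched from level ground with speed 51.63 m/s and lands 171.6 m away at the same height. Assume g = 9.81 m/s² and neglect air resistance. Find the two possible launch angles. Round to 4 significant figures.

Level-ground range: R = v₀² sin(2θ)/g ⇒ sin 2θ = R g / v₀² = 171.6×9.81/51.63² = 0.6315.
2θ = arcsin(0.6315) = 39.161° or 180° − 39.161° = 140.839°.
So θ = 19.58° or θ = 70.42°.

19.58° and 70.42°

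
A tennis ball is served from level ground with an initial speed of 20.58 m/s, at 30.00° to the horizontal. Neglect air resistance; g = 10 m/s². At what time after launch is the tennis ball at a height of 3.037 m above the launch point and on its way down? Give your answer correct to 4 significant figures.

1.701 s

v_y0 = 20.58 sin 30.00° = 10.290 m/s.
Set y = v_y0 t − ½ g t² = 3.037: 5.000 t² − 10.290 t + 3.037 = 0.
t = [10.290 ± √(105.88 − 60.740)] / 10 = (10.290 ± 6.7186) / 10, giving t = 0.3571 s or t = 1.701 s.
On the way down corresponds to the larger root: t = 1.701 s.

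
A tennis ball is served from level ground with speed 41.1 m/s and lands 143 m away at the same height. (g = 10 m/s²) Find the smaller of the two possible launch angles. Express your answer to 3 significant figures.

Level-ground range: R = v₀² sin(2θ)/g ⇒ sin 2θ = R g / v₀² = 143×10/41.1² = 0.8465.
2θ = arcsin(0.8465) = 57.83° or 180° − 57.83° = 122.17°.
So θ = 28.9° or θ = 61.1°.

28.9°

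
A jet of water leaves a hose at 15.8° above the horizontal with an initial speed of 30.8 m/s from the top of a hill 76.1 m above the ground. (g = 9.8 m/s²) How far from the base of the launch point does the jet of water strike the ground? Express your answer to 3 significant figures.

Components: v_x = 30.8 cos 15.8° = 29.64 m/s, v_y = 30.8 sin 15.8° = 8.386 m/s.
Vertical: 0 = 76.1 + 8.386 t − ½(9.8) t² ⇒ 4.900 t² − 8.386 t − 76.1 = 0.
t = [8.386 + √(70.32 + 1492)] / 9.800 = 4.889 s.
Horizontal: R = v_x · t = 29.64 × 4.889 = 145 m.

145 m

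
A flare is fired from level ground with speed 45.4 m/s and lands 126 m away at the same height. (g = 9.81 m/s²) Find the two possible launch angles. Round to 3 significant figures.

Level-ground range: R = v₀² sin(2θ)/g ⇒ sin 2θ = R g / v₀² = 126×9.81/45.4² = 0.5997.
2θ = arcsin(0.5997) = 36.85° or 180° − 36.85° = 143.15°.
So θ = 18.4° or θ = 71.6°.

18.4° and 71.6°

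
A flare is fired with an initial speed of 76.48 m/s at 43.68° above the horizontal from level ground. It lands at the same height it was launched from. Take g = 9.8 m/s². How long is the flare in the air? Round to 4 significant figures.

Vertical component: v_y = 76.48 sin 43.68° = 52.819 m/s.
For a projectile landing at launch height, time of flight is t = 2 v_y / g = 2 × 52.819 / 9.8 = 10.78 s.

10.78 s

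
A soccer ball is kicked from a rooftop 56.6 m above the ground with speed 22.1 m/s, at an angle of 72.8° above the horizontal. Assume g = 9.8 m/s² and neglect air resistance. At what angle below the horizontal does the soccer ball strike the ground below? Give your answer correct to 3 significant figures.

80.6°

v_x = 22.1 cos 72.8° = 6.535 m/s.
At impact |v_y| = √(v_y0² + 2 g h) = √(21.11² + 2×9.8×56.6) = 39.43 m/s.
Angle below horizontal = arctan(|v_y| / v_x) = arctan(39.43 / 6.535) = 80.6°.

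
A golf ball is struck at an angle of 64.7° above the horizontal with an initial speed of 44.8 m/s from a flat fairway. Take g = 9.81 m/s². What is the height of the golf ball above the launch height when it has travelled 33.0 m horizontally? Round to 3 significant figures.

v_x = 44.8 cos 64.7° = 19.15 m/s, v_y0 = 44.8 sin 64.7° = 40.50 m/s.
Time to reach x = 33.0 m: t = x / v_x = 33.0 / 19.15 = 1.723 s.
y = v_y0 t − ½ g t² = 40.50×1.723 − 4.905×1.723² = 55.2 m.

55.2 m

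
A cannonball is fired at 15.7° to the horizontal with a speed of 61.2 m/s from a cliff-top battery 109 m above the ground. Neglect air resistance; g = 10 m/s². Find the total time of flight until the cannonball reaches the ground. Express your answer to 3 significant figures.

6.61 s

Vertical component: v_y = 61.2 sin 15.7° = 16.56 m/s.
Taking up as positive with launch at y = 109 m, landing at y = 0: 0 = 109 + 16.56 t − ½(10) t².
Solving 5.000 t² − 16.56 t − 109 = 0 gives t = [16.56 + √(16.56² + 4·5.000·109)] / 10.00 = 6.61 s.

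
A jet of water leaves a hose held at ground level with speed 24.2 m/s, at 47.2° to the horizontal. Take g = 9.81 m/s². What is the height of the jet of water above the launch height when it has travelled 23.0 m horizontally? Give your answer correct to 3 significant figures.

v_x = 24.2 cos 47.2° = 16.44 m/s, v_y0 = 24.2 sin 47.2° = 17.76 m/s.
Time to reach x = 23.0 m: t = x / v_x = 23.0 / 16.44 = 1.399 s.
y = v_y0 t − ½ g t² = 17.76×1.399 − 4.905×1.399² = 15.2 m.

15.2 m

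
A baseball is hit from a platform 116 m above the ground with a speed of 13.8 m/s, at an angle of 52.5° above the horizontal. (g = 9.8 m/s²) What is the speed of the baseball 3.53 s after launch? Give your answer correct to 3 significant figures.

v_x = 13.8 cos 52.5° = 8.401 m/s (constant).
v_y(t) = 13.8 sin 52.5° − g t = 10.95 − 9.8 × 3.53 = -23.64 m/s.
Speed = √(v_x² + v_y²) = √(70.58 + 558.8) = 25.1 m/s.

25.1 m/s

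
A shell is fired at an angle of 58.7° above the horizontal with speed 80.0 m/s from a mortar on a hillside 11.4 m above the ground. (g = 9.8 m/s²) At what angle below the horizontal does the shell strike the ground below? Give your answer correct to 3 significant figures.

59.3°

v_x = 80.0 cos 58.7° = 41.56 m/s.
At impact |v_y| = √(v_y0² + 2 g h) = √(68.36² + 2×9.8×11.4) = 69.98 m/s.
Angle below horizontal = arctan(|v_y| / v_x) = arctan(69.98 / 41.56) = 59.3°.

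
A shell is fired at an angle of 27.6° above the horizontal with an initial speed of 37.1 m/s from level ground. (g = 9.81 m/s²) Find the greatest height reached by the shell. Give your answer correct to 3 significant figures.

Vertical component of launch velocity: v_y = 37.1 sin 27.6° = 17.19 m/s.
At the highest point the vertical velocity is zero, so v_y² = 2 g h_max.
h_max = (17.19)² / (2 × 9.81) = 295.5 / 19.62 = 15.1 m.

15.1 m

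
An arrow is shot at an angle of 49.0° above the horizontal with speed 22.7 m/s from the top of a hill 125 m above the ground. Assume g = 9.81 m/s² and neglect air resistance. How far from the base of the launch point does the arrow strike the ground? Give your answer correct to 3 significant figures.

106 m

Components: v_x = 22.7 cos 49.0° = 14.89 m/s, v_y = 22.7 sin 49.0° = 17.13 m/s.
Vertical: 0 = 125 + 17.13 t − ½(9.81) t² ⇒ 4.905 t² − 17.13 t − 125 = 0.
t = [17.13 + √(293.4 + 2452)] / 9.810 = 7.087 s.
Horizontal: R = v_x · t = 14.89 × 7.087 = 106 m.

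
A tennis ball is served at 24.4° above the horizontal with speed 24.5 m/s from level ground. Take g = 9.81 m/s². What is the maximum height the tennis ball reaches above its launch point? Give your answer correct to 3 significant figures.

5.22 m

Vertical component of launch velocity: v_y = 24.5 sin 24.4° = 10.12 m/s.
At the highest point the vertical velocity is zero, so v_y² = 2 g h_max.
h_max = (10.12)² / (2 × 9.81) = 102.4 / 19.62 = 5.22 m.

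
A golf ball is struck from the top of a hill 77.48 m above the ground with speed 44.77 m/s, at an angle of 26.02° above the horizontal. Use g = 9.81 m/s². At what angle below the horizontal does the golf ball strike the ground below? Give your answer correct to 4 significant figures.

47.34°

v_x = 44.77 cos 26.02° = 40.232 m/s.
At impact |v_y| = √(v_y0² + 2 g h) = √(19.640² + 2×9.81×77.48) = 43.656 m/s.
Angle below horizontal = arctan(|v_y| / v_x) = arctan(43.656 / 40.232) = 47.34°.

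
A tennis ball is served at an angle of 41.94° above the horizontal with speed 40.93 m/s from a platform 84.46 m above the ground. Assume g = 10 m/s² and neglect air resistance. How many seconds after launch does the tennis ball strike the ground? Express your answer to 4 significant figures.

7.673 s

Vertical component: v_y = 40.93 sin 41.94° = 27.356 m/s.
Taking up as positive with launch at y = 84.46 m, landing at y = 0: 0 = 84.46 + 27.356 t − ½(10) t².
Solving 5.000 t² − 27.356 t − 84.46 = 0 gives t = [27.356 + √(27.356² + 4·5.000·84.46)] / 10.00 = 7.673 s.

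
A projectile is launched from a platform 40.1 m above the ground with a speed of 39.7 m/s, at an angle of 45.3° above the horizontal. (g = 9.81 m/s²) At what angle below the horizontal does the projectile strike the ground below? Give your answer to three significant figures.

54.9°

v_x = 39.7 cos 45.3° = 27.92 m/s.
At impact |v_y| = √(v_y0² + 2 g h) = √(28.22² + 2×9.81×40.1) = 39.79 m/s.
Angle below horizontal = arctan(|v_y| / v_x) = arctan(39.79 / 27.92) = 54.9°.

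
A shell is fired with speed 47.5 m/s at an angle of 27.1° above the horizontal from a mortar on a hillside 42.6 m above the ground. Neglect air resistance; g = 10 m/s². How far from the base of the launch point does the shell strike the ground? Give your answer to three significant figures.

245 m

Components: v_x = 47.5 cos 27.1° = 42.29 m/s, v_y = 47.5 sin 27.1° = 21.64 m/s.
Vertical: 0 = 42.6 + 21.64 t − ½(10) t² ⇒ 5.000 t² − 21.64 t − 42.6 = 0.
t = [21.64 + √(468.3 + 852.0)] / 10.00 = 5.798 s.
Horizontal: R = v_x · t = 42.29 × 5.798 = 245 m.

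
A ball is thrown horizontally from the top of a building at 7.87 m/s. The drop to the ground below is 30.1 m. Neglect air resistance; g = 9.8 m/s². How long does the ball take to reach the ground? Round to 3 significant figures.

The horizontal speed doesn't affect the fall. With v_y0 = 0, h = ½ g t².
t = √(2 × 30.1 / 9.8) = √6.143 = 2.48 s.

2.48 s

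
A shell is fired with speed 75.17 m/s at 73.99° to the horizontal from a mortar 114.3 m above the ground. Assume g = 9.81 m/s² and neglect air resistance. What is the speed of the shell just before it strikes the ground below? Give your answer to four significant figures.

v_x = 75.17 cos 73.99° = 20.732 m/s is unchanged throughout.
For the vertical component, v_y² = v_y0² + 2 g h = (72.254)² + 2×9.81×114.3 = 7463.2, so |v_y| = 86.390 m/s.
Impact speed = √(v_x² + v_y²) = √(429.82 + 7463.2) = 88.84 m/s.

88.84 m/s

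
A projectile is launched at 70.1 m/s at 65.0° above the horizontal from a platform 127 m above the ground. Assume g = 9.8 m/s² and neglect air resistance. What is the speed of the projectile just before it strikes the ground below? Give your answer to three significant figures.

v_x = 70.1 cos 65.0° = 29.63 m/s is unchanged throughout.
For the vertical component, v_y² = v_y0² + 2 g h = (63.53)² + 2×9.8×127 = 6525, so |v_y| = 80.78 m/s.
Impact speed = √(v_x² + v_y²) = √(877.9 + 6525) = 86.0 m/s.

86.0 m/s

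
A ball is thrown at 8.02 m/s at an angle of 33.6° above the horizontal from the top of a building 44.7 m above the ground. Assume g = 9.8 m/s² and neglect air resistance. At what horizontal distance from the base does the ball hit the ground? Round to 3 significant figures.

Components: v_x = 8.02 cos 33.6° = 6.680 m/s, v_y = 8.02 sin 33.6° = 4.438 m/s.
Vertical: 0 = 44.7 + 4.438 t − ½(9.8) t² ⇒ 4.900 t² − 4.438 t − 44.7 = 0.
t = [4.438 + √(19.70 + 876.1)] / 9.800 = 3.507 s.
Horizontal: R = v_x · t = 6.680 × 3.507 = 23.4 m.

23.4 m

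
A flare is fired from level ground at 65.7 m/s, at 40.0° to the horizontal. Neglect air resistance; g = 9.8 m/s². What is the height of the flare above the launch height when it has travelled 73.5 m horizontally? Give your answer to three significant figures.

51.2 m

v_x = 65.7 cos 40.0° = 50.33 m/s, v_y0 = 65.7 sin 40.0° = 42.23 m/s.
Time to reach x = 73.5 m: t = x / v_x = 73.5 / 50.33 = 1.460 s.
y = v_y0 t − ½ g t² = 42.23×1.460 − 4.900×1.460² = 51.2 m.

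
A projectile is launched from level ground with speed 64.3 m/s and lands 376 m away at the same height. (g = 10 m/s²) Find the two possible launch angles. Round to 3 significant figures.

32.7° and 57.3°

Level-ground range: R = v₀² sin(2θ)/g ⇒ sin 2θ = R g / v₀² = 376×10/64.3² = 0.9094.
2θ = arcsin(0.9094) = 65.42° or 180° − 65.42° = 114.58°.
So θ = 32.7° or θ = 57.3°.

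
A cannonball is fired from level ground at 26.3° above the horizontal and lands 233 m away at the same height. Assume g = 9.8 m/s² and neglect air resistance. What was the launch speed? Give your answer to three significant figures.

On level ground, R = v₀² sin(2θ) / g, so v₀ = √(R g / sin 2θ).
sin(2 × 26.3°) = 0.7944.
v₀ = √(233 × 9.8 / 0.7944) = √2874 = 53.6 m/s.

53.6 m/s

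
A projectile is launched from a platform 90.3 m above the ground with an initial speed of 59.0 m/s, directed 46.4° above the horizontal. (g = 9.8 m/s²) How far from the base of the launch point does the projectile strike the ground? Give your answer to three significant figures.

Components: v_x = 59.0 cos 46.4° = 40.69 m/s, v_y = 59.0 sin 46.4° = 42.73 m/s.
Vertical: 0 = 90.3 + 42.73 t − ½(9.8) t² ⇒ 4.900 t² − 42.73 t − 90.3 = 0.
t = [42.73 + √(1826 + 1770)] / 9.800 = 10.48 s.
Horizontal: R = v_x · t = 40.69 × 10.48 = 426 m.

426 m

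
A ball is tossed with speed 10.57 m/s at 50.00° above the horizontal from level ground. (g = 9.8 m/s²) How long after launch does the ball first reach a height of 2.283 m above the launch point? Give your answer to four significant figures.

0.3607 s

v_y0 = 10.57 sin 50.00° = 8.0971 m/s.
Set y = v_y0 t − ½ g t² = 2.283: 4.900 t² − 8.0971 t + 2.283 = 0.
t = [8.0971 ± √(65.563 − 44.747)] / 9.8 = (8.0971 ± 4.5625) / 9.8, giving t = 0.3607 s or t = 1.292 s.
The ball is on the way up at the first time, so t = 0.3607 s.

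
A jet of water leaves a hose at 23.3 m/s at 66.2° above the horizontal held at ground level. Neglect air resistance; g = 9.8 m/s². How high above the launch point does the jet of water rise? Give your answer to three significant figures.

Vertical component of launch velocity: v_y = 23.3 sin 66.2° = 21.32 m/s.
At the highest point the vertical velocity is zero, so v_y² = 2 g h_max.
h_max = (21.32)² / (2 × 9.8) = 454.5 / 19.60 = 23.2 m.

23.2 m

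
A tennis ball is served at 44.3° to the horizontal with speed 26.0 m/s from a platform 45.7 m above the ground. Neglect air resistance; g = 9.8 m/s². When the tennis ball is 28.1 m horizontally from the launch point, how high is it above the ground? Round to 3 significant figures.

v_x = 26.0 cos 44.3° = 18.61 m/s, v_y0 = 26.0 sin 44.3° = 18.16 m/s.
Time to reach x = 28.1 m: t = x / v_x = 28.1 / 18.61 = 1.510 s.
y = 45.7 + v_y0 t − ½ g t² = 45.7 + 18.16×1.510 − 4.900×1.510² = 61.9 m.

61.9 m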